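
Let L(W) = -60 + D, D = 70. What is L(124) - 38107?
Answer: -38097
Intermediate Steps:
L(W) = 10 (L(W) = -60 + 70 = 10)
L(124) - 38107 = 10 - 38107 = -38097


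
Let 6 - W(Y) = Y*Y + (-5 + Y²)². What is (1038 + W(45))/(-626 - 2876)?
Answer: 4081381/3502 ≈ 1165.4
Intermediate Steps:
W(Y) = 6 - Y² - (-5 + Y²)² (W(Y) = 6 - (Y*Y + (-5 + Y²)²) = 6 - (Y² + (-5 + Y²)²) = 6 + (-Y² - (-5 + Y²)²) = 6 - Y² - (-5 + Y²)²)
(1038 + W(45))/(-626 - 2876) = (1038 + (-19 - 1*45⁴ + 9*45²))/(-626 - 2876) = (1038 + (-19 - 1*4100625 + 9*2025))/(-3502) = (1038 + (-19 - 4100625 + 18225))*(-1/3502) = (1038 - 4082419)*(-1/3502) = -4081381*(-1/3502) = 4081381/3502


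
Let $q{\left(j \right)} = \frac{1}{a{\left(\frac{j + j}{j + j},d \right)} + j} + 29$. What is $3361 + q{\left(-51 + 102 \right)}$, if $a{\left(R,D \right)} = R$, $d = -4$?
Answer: $\frac{176281}{52} \approx 3390.0$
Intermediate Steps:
$q{\left(j \right)} = 29 + \frac{1}{1 + j}$ ($q{\left(j \right)} = \frac{1}{\frac{j + j}{j + j} + j} + 29 = \frac{1}{\frac{2 j}{2 j} + j} + 29 = \frac{1}{2 j \frac{1}{2 j} + j} + 29 = \frac{1}{1 + j} + 29 = 29 + \frac{1}{1 + j}$)
$3361 + q{\left(-51 + 102 \right)} = 3361 + \frac{30 + 29 \left(-51 + 102\right)}{1 + \left(-51 + 102\right)} = 3361 + \frac{30 + 29 \cdot 51}{1 + 51} = 3361 + \frac{30 + 1479}{52} = 3361 + \frac{1}{52} \cdot 1509 = 3361 + \frac{1509}{52} = \frac{176281}{52}$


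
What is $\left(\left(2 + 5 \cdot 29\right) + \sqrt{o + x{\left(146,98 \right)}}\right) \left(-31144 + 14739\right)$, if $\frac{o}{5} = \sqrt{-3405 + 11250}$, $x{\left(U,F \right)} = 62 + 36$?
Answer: $-2411535 - 16405 \sqrt{98 + 5 \sqrt{7845}} \approx -2.7931 \cdot 10^{6}$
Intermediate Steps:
$x{\left(U,F \right)} = 98$
$o = 5 \sqrt{7845}$ ($o = 5 \sqrt{-3405 + 11250} = 5 \sqrt{7845} \approx 442.86$)
$\left(\left(2 + 5 \cdot 29\right) + \sqrt{o + x{\left(146,98 \right)}}\right) \left(-31144 + 14739\right) = \left(\left(2 + 5 \cdot 29\right) + \sqrt{5 \sqrt{7845} + 98}\right) \left(-31144 + 14739\right) = \left(\left(2 + 145\right) + \sqrt{98 + 5 \sqrt{7845}}\right) \left(-16405\right) = \left(147 + \sqrt{98 + 5 \sqrt{7845}}\right) \left(-16405\right) = -2411535 - 16405 \sqrt{98 + 5 \sqrt{7845}}$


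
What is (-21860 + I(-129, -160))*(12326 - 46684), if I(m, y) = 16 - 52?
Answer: 752302768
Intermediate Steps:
I(m, y) = -36
(-21860 + I(-129, -160))*(12326 - 46684) = (-21860 - 36)*(12326 - 46684) = -21896*(-34358) = 752302768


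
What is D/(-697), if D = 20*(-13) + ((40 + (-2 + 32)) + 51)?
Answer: 139/697 ≈ 0.19943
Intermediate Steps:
D = -139 (D = -260 + ((40 + 30) + 51) = -260 + (70 + 51) = -260 + 121 = -139)
D/(-697) = -139/(-697) = -139*(-1/697) = 139/697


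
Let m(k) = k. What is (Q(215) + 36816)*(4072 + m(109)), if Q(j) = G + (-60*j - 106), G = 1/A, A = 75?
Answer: 7466224931/75 ≈ 9.9550e+7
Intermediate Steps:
G = 1/75 ≈ 0.013333
Q(j) = -7949/75 - 60*j (Q(j) = 1/75 + (-60*j - 106) = 1/75 + (-106 - 60*j) = -7949/75 - 60*j)
(Q(215) + 36816)*(4072 + m(109)) = ((-7949/75 - 60*215) + 36816)*(4072 + 109) = ((-7949/75 - 12900) + 36816)*4181 = (-975449/75 + 36816)*4181 = (1785751/75)*4181 = 7466224931/75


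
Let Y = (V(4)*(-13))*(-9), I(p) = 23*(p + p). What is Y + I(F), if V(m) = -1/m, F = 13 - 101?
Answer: -16309/4 ≈ -4077.3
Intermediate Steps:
F = -88
I(p) = 46*p (I(p) = 23*(2*p) = 46*p)
Y = -117/4 (Y = (-1/4*(-13))*(-9) = (-1*¼*(-13))*(-9) = -¼*(-13)*(-9) = (13/4)*(-9) = -117/4 ≈ -29.250)
Y + I(F) = -117/4 + 46*(-88) = -117/4 - 4048 = -16309/4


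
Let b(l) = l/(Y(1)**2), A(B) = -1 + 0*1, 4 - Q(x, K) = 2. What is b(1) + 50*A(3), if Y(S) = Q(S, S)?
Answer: -199/4 ≈ -49.750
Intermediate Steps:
Q(x, K) = 2 (Q(x, K) = 4 - 1*2 = 4 - 2 = 2)
Y(S) = 2
A(B) = -1 (A(B) = -1 + 0 = -1)
b(l) = l/4 (b(l) = l/(2**2) = l/4)
b(1) + 50*A(3) = (1/4)*1 + 50*(-1) = 1/4 - 50 = -199/4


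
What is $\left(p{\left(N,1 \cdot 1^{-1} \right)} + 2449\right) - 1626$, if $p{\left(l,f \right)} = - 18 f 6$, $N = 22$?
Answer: $715$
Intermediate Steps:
$p{\left(l,f \right)} = - 108 f$ ($p{\left(l,f \right)} = - 18 \cdot 6 f = - 108 f$)
$\left(p{\left(N,1 \cdot 1^{-1} \right)} + 2449\right) - 1626 = \left(- 108 \cdot 1 \cdot 1^{-1} + 2449\right) - 1626 = \left(- 108 \cdot 1 \cdot 1 + 2449\right) - 1626 = \left(\left(-108\right) 1 + 2449\right) - 1626 = \left(-108 + 2449\right) - 1626 = 2341 - 1626 = 715$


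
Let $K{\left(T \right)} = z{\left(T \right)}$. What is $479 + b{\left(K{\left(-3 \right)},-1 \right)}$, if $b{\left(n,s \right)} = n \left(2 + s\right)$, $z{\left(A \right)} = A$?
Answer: $476$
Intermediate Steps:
$K{\left(T \right)} = T$
$479 + b{\left(K{\left(-3 \right)},-1 \right)} = 479 - 3 \left(2 - 1\right) = 479 - 3 = 476$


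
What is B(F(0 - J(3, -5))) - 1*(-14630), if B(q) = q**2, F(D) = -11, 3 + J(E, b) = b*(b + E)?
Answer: 14751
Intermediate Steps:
J(E, b) = -3 + b*(E + b) (J(E, b) = -3 + b*(b + E) = -3 + b*(E + b))
B(F(0 - J(3, -5))) - 1*(-14630) = (-11)**2 - 1*(-14630) = 121 + 14630 = 14751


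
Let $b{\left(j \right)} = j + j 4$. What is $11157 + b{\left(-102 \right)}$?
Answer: $10647$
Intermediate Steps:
$b{\left(j \right)} = 5 j$ ($b{\left(j \right)} = j + 4 j = 5 j$)
$11157 + b{\left(-102 \right)} = 11157 + 5 \left(-102\right) = 11157 - 510 = 10647$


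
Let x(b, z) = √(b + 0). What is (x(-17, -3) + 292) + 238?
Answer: 530 + I*√17 ≈ 530.0 + 4.1231*I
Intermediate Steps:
x(b, z) = √b
(x(-17, -3) + 292) + 238 = (√(-17) + 292) + 238 = (I*√17 + 292) + 238 = (292 + I*√17) + 238 = 530 + I*√17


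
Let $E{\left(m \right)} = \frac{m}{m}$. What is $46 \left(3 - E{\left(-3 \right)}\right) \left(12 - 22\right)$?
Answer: $-920$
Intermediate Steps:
$E{\left(m \right)} = 1$
$46 \left(3 - E{\left(-3 \right)}\right) \left(12 - 22\right) = 46 \left(3 - 1\right) \left(12 - 22\right) = 46 \left(3 - 1\right) \left(-10\right) = 46 \cdot 2 \left(-10\right) = 92 \left(-10\right) = -920$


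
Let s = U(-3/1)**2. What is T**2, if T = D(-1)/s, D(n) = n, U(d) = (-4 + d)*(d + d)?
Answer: 1/3111696 ≈ 3.2137e-7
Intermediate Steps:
U(d) = 2*d*(-4 + d) (U(d) = (-4 + d)*(2*d) = 2*d*(-4 + d))
s = 1764 (s = (2*(-3/1)*(-4 - 3/1))**2 = (2*(-3*1)*(-4 - 3*1))**2 = (2*(-3)*(-4 - 3))**2 = (2*(-3)*(-7))**2 = 42**2 = 1764)
T = -1/1764 ≈ -0.00056689
T**2 = (-1/1764)**2 = 1/3111696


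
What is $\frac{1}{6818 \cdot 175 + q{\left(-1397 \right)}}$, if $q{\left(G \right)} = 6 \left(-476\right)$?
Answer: $\frac{1}{1190294} \approx 8.4013 \cdot 10^{-7}$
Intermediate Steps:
$q{\left(G \right)} = -2856$
$\frac{1}{6818 \cdot 175 + q{\left(-1397 \right)}} = \frac{1}{6818 \cdot 175 - 2856} = \frac{1}{1193150 - 2856} = \frac{1}{1190294}$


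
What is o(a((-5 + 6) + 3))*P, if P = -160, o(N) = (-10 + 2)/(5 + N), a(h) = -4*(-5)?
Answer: 256/5 ≈ 51.200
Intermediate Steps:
a(h) = 20
o(N) = -8/(5 + N)
o(a((-5 + 6) + 3))*P = -8/(5 + 20)*(-160) = -8/25*(-160) = 256/5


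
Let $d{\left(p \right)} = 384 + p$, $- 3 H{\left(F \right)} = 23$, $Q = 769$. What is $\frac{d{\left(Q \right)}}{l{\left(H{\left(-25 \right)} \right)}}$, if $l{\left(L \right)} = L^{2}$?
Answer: $\frac{10377}{529} \approx 19.616$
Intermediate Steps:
$H{\left(F \right)} = - \frac{23}{3}$ ($H{\left(F \right)} = \left(- \frac{1}{3}\right) 23 = - \frac{23}{3}$)
$\frac{d{\left(Q \right)}}{l{\left(H{\left(-25 \right)} \right)}} = \frac{384 + 769}{\left(- \frac{23}{3}\right)^{2}} = \frac{1153}{\frac{529}{9}} = 1153 \cdot \frac{9}{529} = \frac{10377}{529}$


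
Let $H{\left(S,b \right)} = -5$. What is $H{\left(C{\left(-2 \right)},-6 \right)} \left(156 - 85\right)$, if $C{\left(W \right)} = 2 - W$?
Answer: $-355$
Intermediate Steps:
$H{\left(C{\left(-2 \right)},-6 \right)} \left(156 - 85\right) = - 5 \left(156 - 85\right) = \left(-5\right) 71 = -355$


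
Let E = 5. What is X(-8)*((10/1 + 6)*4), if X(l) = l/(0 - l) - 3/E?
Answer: -512/5 ≈ -102.40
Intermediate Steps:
X(l) = -8/5 (X(l) = l/(0 - l) - 3/5 = l/((-l)) - 3*⅕ = l*(-1/l) - ⅗ = -1 - ⅗ = -8/5)
X(-8)*((10/1 + 6)*4) = -8*(10/1 + 6)*4/5 = -8*(10*1 + 6)*4/5 = -8*(10 + 6)*4/5 = -128*4/5 = -8/5*64 = -512/5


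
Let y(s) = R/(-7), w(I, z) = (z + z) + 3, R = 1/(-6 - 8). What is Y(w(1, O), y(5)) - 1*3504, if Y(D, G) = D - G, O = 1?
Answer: -342903/98 ≈ -3499.0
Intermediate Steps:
R = -1/14 (R = 1/(-14) = -1/14 ≈ -0.071429)
w(I, z) = 3 + 2*z (w(I, z) = 2*z + 3 = 3 + 2*z)
y(s) = 1/98 (y(s) = -1/14/(-7) = -1/14*(-⅐) = 1/98)
Y(w(1, O), y(5)) - 1*3504 = ((3 + 2*1) - 1*1/98) - 1*3504 = ((3 + 2) - 1/98) - 3504 = (5 - 1/98) - 3504 = 489/98 - 3504 = -342903/98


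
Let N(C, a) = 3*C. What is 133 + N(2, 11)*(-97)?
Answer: -449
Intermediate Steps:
133 + N(2, 11)*(-97) = 133 + (3*2)*(-97) = 133 + 6*(-97) = 133 - 582 = -449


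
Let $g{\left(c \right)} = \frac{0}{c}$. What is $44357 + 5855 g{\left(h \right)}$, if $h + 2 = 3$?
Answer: $44357$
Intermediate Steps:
$h = 1$ ($h = -2 + 3 = 1$)
$g{\left(c \right)} = 0$
$44357 + 5855 g{\left(h \right)} = 44357 + 5855 \cdot 0 = 44357 + 0 = 44357$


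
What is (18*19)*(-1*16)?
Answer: -5472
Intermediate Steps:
(18*19)*(-1*16) = 342*(-16) = -5472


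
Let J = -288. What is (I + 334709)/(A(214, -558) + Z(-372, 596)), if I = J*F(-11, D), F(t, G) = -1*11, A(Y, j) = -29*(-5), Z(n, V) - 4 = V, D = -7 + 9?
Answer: 337877/745 ≈ 453.53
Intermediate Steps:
D = 2
Z(n, V) = 4 + V
A(Y, j) = 145
F(t, G) = -11
I = 3168 (I = -288*(-11) = 3168)
(I + 334709)/(A(214, -558) + Z(-372, 596)) = (3168 + 334709)/(145 + (4 + 596)) = 337877/(145 + 600) = 337877/745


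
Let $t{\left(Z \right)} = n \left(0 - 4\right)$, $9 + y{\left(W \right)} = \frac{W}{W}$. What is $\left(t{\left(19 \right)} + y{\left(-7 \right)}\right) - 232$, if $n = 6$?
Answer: $-264$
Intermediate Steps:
$y{\left(W \right)} = -8$ ($y{\left(W \right)} = -9 + \frac{W}{W} = -9 + 1 = -8$)
$t{\left(Z \right)} = -24$ ($t{\left(Z \right)} = 6 \left(0 - 4\right) = 6 \left(-4\right) = -24$)
$\left(t{\left(19 \right)} + y{\left(-7 \right)}\right) - 232 = \left(-24 - 8\right) - 232 = -32 - 232 = -264$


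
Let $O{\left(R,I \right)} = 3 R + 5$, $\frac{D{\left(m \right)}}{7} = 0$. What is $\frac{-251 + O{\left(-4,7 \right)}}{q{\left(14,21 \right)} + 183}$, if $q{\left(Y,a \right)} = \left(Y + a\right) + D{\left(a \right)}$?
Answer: $- \frac{129}{109} \approx -1.1835$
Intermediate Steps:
$D{\left(m \right)} = 0$ ($D{\left(m \right)} = 7 \cdot 0 = 0$)
$O{\left(R,I \right)} = 5 + 3 R$
$q{\left(Y,a \right)} = Y + a$ ($q{\left(Y,a \right)} = \left(Y + a\right) + 0 = Y + a$)
$\frac{-251 + O{\left(-4,7 \right)}}{q{\left(14,21 \right)} + 183} = \frac{-251 + \left(5 + 3 \left(-4\right)\right)}{\left(14 + 21\right) + 183} = \frac{-251 + \left(5 - 12\right)}{35 + 183} = \frac{-251 - 7}{218} = \left(-258\right) \frac{1}{218} = - \frac{129}{109}$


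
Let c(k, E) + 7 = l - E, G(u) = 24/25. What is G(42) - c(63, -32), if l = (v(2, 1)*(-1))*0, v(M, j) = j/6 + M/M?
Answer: -601/25 ≈ -24.040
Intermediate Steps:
v(M, j) = 1 + j/6 (v(M, j) = j*(⅙) + 1 = j/6 + 1 = 1 + j/6)
l = 0 (l = ((1 + (⅙)*1)*(-1))*0 = ((1 + ⅙)*(-1))*0 = ((7/6)*(-1))*0 = -7/6*0 = 0)
G(u) = 24/25 (G(u) = 24*(1/25) = 24/25)
c(k, E) = -7 - E (c(k, E) = -7 + (0 - E) = -7 - E)
G(42) - c(63, -32) = 24/25 - (-7 - 1*(-32)) = 24/25 - (-7 + 32) = 24/25 - 1*25 = 24/25 - 25 = -601/25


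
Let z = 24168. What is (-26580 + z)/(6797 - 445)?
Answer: -603/1588 ≈ -0.37972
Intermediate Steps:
(-26580 + z)/(6797 - 445) = (-26580 + 24168)/(6797 - 445) = -2412/6352 = -2412*1/6352 = -603/1588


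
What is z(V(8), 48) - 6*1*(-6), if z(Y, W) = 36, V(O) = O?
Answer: 72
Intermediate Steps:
z(V(8), 48) - 6*1*(-6) = 36 - 6*1*(-6) = 36 - 6*(-6) = 36 + 36 = 72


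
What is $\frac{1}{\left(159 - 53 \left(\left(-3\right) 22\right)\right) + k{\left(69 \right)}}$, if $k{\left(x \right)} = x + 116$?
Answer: $\frac{1}{3842} \approx 0.00026028$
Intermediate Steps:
$k{\left(x \right)} = 116 + x$
$\frac{1}{\left(159 - 53 \left(\left(-3\right) 22\right)\right) + k{\left(69 \right)}} = \frac{1}{\left(159 - 53 \left(\left(-3\right) 22\right)\right) + \left(116 + 69\right)} = \frac{1}{\left(159 - -3498\right) + 185} = \frac{1}{\left(159 + 3498\right) + 185} = \frac{1}{3657 + 185} = \frac{1}{3842}$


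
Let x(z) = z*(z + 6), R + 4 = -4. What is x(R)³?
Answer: 4096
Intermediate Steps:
R = -8 (R = -4 - 4 = -8)
x(z) = z*(6 + z)
x(R)³ = (-8*(6 - 8))³ = (-8*(-2))³ = 16³ = 4096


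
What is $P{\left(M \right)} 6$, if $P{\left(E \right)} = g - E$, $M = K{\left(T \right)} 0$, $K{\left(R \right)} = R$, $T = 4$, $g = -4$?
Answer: $-24$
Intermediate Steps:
$M = 0$ ($M = 4 \cdot 0 = 0$)
$P{\left(E \right)} = -4 - E$
$P{\left(M \right)} 6 = \left(-4 - 0\right) 6 = \left(-4 + 0\right) 6 = \left(-4\right) 6 = -24$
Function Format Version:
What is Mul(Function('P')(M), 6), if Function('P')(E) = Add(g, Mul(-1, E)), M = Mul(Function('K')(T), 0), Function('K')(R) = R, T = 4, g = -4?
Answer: -24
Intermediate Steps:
M = 0 (M = Mul(4, 0) = 0)
Function('P')(E) = Add(-4, Mul(-1, E))
Mul(Function('P')(M), 6) = Mul(Add(-4, Mul(-1, 0)), 6) = Mul(Add(-4, 0), 6) = Mul(-4, 6) = -24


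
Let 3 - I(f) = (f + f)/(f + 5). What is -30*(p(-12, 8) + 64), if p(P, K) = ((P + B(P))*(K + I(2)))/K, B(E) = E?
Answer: -6870/7 ≈ -981.43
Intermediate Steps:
I(f) = 3 - 2*f/(5 + f) (I(f) = 3 - (f + f)/(f + 5) = 3 - 2*f/(5 + f))
p(P, K) = 2*P*(17/7 + K)/K (p(P, K) = ((P + P)*(K + (15 + 2)/(5 + 2)))/K = ((2*P)*(K + 17/7))/K = ((2*P)*(17/7 + K))/K = (2*P*(17/7 + K))/K = 2*P*(17/7 + K)/K)
-30*(p(-12, 8) + 64) = -30*((2*(-12) + (34/7)*(-12)/8) + 64) = -30*((-24 + (34/7)*(-12)*(1/8)) + 64) = -30*((-24 - 51/7) + 64) = -30*(-219/7 + 64) = -30*229/7 = -6870/7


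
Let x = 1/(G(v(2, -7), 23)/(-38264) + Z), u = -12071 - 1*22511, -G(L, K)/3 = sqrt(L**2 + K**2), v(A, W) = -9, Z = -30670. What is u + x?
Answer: -4762756677199264482194/137723575059532891 - 57396*sqrt(610)/688617875297664455 ≈ -34582.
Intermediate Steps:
G(L, K) = -3*sqrt(K**2 + L**2) (G(L, K) = -3*sqrt(L**2 + K**2) = -3*sqrt(K**2 + L**2))
u = -34582 (u = -12071 - 22511 = -34582)
x = 1/(-30670 + 3*sqrt(610)/38264) (x = 1/(-3*sqrt(23**2 + (-9)**2)/(-38264) - 30670) = 1/(-3*sqrt(529 + 81)*(-1/38264) - 30670) = 1/(-3*sqrt(610)*(-1/38264) - 30670) = 1/(3*sqrt(610)/38264 - 30670) = 1/(-30670 + 3*sqrt(610)/38264) ≈ -3.2605e-5)
u + x = -34582 + (-4490498045632/137723575059532891 - 57396*sqrt(610)/688617875297664455) = -4762756677199264482194/137723575059532891 - 57396*sqrt(610)/688617875297664455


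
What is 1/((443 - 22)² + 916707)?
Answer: 1/1093948 ≈ 9.1412e-7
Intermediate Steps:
1/((443 - 22)² + 916707) = 1/(421² + 916707) = 1/(177241 + 916707) = 1/1093948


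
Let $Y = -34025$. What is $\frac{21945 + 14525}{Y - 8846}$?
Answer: $- \frac{36470}{42871} \approx -0.85069$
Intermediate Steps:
$\frac{21945 + 14525}{Y - 8846} = \frac{21945 + 14525}{-34025 - 8846} = \frac{36470}{-42871} = 36470 \left(- \frac{1}{42871}\right) = - \frac{36470}{42871}$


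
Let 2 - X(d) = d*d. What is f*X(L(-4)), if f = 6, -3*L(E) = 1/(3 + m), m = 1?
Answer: 287/24 ≈ 11.958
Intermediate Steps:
L(E) = -1/12 (L(E) = -1/(3*(3 + 1)) = -⅓/4 = -⅓*¼ = -1/12)
X(d) = 2 - d² (X(d) = 2 - d*d = 2 - d²)
f*X(L(-4)) = 6*(2 - (-1/12)²) = 6*(2 - 1*1/144) = 6*(2 - 1/144) = 6*(287/144) = 287/24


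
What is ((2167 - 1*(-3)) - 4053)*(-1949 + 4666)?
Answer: -5116111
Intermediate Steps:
((2167 - 1*(-3)) - 4053)*(-1949 + 4666) = ((2167 + 3) - 4053)*2717 = (2170 - 4053)*2717 = -1883*2717 = -5116111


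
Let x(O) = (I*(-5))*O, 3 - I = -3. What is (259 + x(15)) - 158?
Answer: -349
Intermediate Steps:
I = 6 (I = 3 - 1*(-3) = 3 + 3 = 6)
x(O) = -30*O (x(O) = (6*(-5))*O = -30*O)
(259 + x(15)) - 158 = (259 - 30*15) - 158 = (259 - 450) - 158 = -191 - 158 = -349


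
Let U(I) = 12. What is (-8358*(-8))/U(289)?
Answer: 5572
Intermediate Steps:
(-8358*(-8))/U(289) = -8358*(-8)/12 = 66864*(1/12) = 5572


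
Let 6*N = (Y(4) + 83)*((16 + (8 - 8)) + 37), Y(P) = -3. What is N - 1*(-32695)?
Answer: 100205/3 ≈ 33402.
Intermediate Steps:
N = 2120/3 (N = ((-3 + 83)*((16 + (8 - 8)) + 37))/6 = (80*((16 + 0) + 37))/6 = (80*(16 + 37))/6 = (80*53)/6 = (⅙)*4240 = 2120/3 ≈ 706.67)
N - 1*(-32695) = 2120/3 - 1*(-32695) = 2120/3 + 32695 = 100205/3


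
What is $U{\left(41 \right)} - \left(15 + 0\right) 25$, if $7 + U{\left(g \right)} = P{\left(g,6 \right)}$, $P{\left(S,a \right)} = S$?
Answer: $-341$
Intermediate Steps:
$U{\left(g \right)} = -7 + g$
$U{\left(41 \right)} - \left(15 + 0\right) 25 = \left(-7 + 41\right) - \left(15 + 0\right) 25 = 34 - 15 \cdot 25 = 34 - 375 = -341$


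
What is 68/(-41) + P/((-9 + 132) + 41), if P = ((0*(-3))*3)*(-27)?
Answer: -68/41 ≈ -1.6585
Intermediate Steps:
P = 0 (P = (0*3)*(-27) = 0*(-27) = 0)
68/(-41) + P/((-9 + 132) + 41) = 68/(-41) + 0/((-9 + 132) + 41) = 68*(-1/41) + 0/(123 + 41) = -68/41 + 0/164 = -68/41 + 0*(1/164) = -68/41 + 0 = -68/41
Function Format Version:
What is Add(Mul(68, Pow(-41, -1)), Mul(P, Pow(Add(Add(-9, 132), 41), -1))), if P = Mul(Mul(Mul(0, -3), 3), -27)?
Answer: Rational(-68, 41) ≈ -1.6585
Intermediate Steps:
P = 0 (P = Mul(Mul(0, 3), -27) = Mul(0, -27) = 0)
Add(Mul(68, Pow(-41, -1)), Mul(P, Pow(Add(Add(-9, 132), 41), -1))) = Add(Mul(68, Pow(-41, -1)), Mul(0, Pow(Add(Add(-9, 132), 41), -1))) = Add(Mul(68, Rational(-1, 41)), Mul(0, Pow(Add(123, 41), -1))) = Add(Rational(-68, 41), Mul(0, Pow(164, -1))) = Add(Rational(-68, 41), Mul(0, Rational(1, 164))) = Add(Rational(-68, 41), 0) = Rational(-68, 41)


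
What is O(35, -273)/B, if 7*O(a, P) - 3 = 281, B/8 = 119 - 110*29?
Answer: -71/42994 ≈ -0.0016514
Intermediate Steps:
B = -24568 (B = 8*(119 - 110*29) = 8*(119 - 3190) = 8*(-3071) = -24568)
O(a, P) = 284/7 (O(a, P) = 3/7 + (⅐)*281 = 3/7 + 281/7 = 284/7)
O(35, -273)/B = (284/7)/(-24568) = (284/7)*(-1/24568) = -71/42994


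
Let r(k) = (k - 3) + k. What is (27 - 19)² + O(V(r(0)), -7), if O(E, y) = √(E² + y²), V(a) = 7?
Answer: 64 + 7*√2 ≈ 73.900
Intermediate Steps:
r(k) = -3 + 2*k (r(k) = (-3 + k) + k = -3 + 2*k)
(27 - 19)² + O(V(r(0)), -7) = (27 - 19)² + √(7² + (-7)²) = 8² + √(49 + 49) = 64 + √98 = 64 + 7*√2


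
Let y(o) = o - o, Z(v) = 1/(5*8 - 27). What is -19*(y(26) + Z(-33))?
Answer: -19/13 ≈ -1.4615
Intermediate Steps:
Z(v) = 1/13 (Z(v) = 1/(40 - 27) = 1/13)
y(o) = 0
-19*(y(26) + Z(-33)) = -19*(0 + 1/13) = -19*1/13 = -19/13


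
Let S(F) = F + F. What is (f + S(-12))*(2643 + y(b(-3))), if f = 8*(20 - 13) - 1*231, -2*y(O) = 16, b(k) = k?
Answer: -524365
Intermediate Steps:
S(F) = 2*F
y(O) = -8 (y(O) = -1/2*16 = -8)
f = -175 (f = 8*7 - 231 = 56 - 231 = -175)
(f + S(-12))*(2643 + y(b(-3))) = (-175 + 2*(-12))*(2643 - 8) = (-175 - 24)*2635 = -199*2635 = -524365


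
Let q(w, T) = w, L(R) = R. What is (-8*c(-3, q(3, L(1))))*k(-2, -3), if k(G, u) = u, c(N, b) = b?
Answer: 72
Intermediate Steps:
(-8*c(-3, q(3, L(1))))*k(-2, -3) = -8*3*(-3) = -24*(-3) = 72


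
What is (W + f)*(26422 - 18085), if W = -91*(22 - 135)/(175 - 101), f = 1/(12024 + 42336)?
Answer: 776708204083/670440 ≈ 1.1585e+6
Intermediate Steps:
f = 1/54360 ≈ 1.8396e-5
W = 10283/74 (W = -(-10283)/74 = -91*(-113/74) = 10283/74 ≈ 138.96)
(W + f)*(26422 - 18085) = (10283/74 + 1/54360)*(26422 - 18085) = (279491977/2011320)*8337 = 776708204083/670440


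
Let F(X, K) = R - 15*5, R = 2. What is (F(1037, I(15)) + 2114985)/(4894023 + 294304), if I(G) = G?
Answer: 2114912/5188327 ≈ 0.40763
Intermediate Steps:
F(X, K) = -73 (F(X, K) = 2 - 15*5 = 2 - 75 = -73)
(F(1037, I(15)) + 2114985)/(4894023 + 294304) = (-73 + 2114985)/(4894023 + 294304) = 2114912/5188327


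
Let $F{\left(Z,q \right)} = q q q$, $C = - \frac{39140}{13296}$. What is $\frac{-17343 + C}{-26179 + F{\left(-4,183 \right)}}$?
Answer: $- \frac{57657917}{20284071792} \approx -0.0028425$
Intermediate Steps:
$C = - \frac{9785}{3324}$ ($C = \left(-39140\right) \frac{1}{13296} = - \frac{9785}{3324} \approx -2.9437$)
$F{\left(Z,q \right)} = q^{3}$ ($F{\left(Z,q \right)} = q^{2} q = q^{3}$)
$\frac{-17343 + C}{-26179 + F{\left(-4,183 \right)}} = \frac{-17343 - \frac{9785}{3324}}{-26179 + 183^{3}} = - \frac{57657917}{3324 \left(-26179 + 6128487\right)} = - \frac{57657917}{3324 \cdot 6102308} = \left(- \frac{57657917}{3324}\right) \frac{1}{6102308} = - \frac{57657917}{20284071792}$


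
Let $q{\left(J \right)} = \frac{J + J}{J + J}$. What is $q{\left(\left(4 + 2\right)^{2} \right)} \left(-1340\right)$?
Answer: $-1340$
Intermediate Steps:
$q{\left(J \right)} = 1$ ($q{\left(J \right)} = \frac{2 J}{2 J} = 2 J \frac{1}{2 J} = 1$)
$q{\left(\left(4 + 2\right)^{2} \right)} \left(-1340\right) = 1 \left(-1340\right) = -1340$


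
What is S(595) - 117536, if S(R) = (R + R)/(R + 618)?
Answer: -142569978/1213 ≈ -1.1754e+5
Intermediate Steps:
S(R) = 2*R/(618 + R) (S(R) = (2*R)/(618 + R) = 2*R/(618 + R))
S(595) - 117536 = 2*595/(618 + 595) - 117536 = 2*595/1213 - 117536 = 2*595*(1/1213) - 117536 = 1190/1213 - 117536 = -142569978/1213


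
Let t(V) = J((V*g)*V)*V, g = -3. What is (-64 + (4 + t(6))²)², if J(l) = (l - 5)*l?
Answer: 28754689417625606400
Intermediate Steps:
J(l) = l*(-5 + l) (J(l) = (-5 + l)*l = l*(-5 + l))
t(V) = -3*V³*(-5 - 3*V²) (t(V) = (((V*(-3))*V)*(-5 + (V*(-3))*V))*V = (((-3*V)*V)*(-5 + (-3*V)*V))*V = ((-3*V²)*(-5 - 3*V²))*V = (-3*V²*(-5 - 3*V²))*V = -3*V³*(-5 - 3*V²))
(-64 + (4 + t(6))²)² = (-64 + (4 + 6³*(15 + 9*6²))²)² = (-64 + (4 + 216*(15 + 9*36))²)² = (-64 + (4 + 216*(15 + 324))²)² = (-64 + (4 + 216*339)²)² = (-64 + (4 + 73224)²)² = (-64 + 73228²)² = (-64 + 5362339984)² = 5362339920² = 28754689417625606400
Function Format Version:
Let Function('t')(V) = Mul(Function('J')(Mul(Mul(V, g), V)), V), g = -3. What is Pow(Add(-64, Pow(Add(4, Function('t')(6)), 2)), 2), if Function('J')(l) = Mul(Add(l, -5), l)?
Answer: 28754689417625606400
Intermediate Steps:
Function('J')(l) = Mul(l, Add(-5, l)) (Function('J')(l) = Mul(Add(-5, l), l) = Mul(l, Add(-5, l)))
Function('t')(V) = Mul(-3, Pow(V, 3), Add(-5, Mul(-3, Pow(V, 2)))) (Function('t')(V) = Mul(Mul(Mul(Mul(V, -3), V), Add(-5, Mul(Mul(V, -3), V))), V) = Mul(Mul(Mul(Mul(-3, V), V), Add(-5, Mul(Mul(-3, V), V))), V) = Mul(Mul(Mul(-3, Pow(V, 2)), Add(-5, Mul(-3, Pow(V, 2)))), V) = Mul(Mul(-3, Pow(V, 2), Add(-5, Mul(-3, Pow(V, 2)))), V) = Mul(-3, Pow(V, 3), Add(-5, Mul(-3, Pow(V, 2)))))
Pow(Add(-64, Pow(Add(4, Function('t')(6)), 2)), 2) = Pow(Add(-64, Pow(Add(4, Mul(Pow(6, 3), Add(15, Mul(9, Pow(6, 2))))), 2)), 2) = Pow(Add(-64, Pow(Add(4, Mul(216, Add(15, Mul(9, 36)))), 2)), 2) = Pow(Add(-64, Pow(Add(4, Mul(216, Add(15, 324))), 2)), 2) = Pow(Add(-64, Pow(Add(4, Mul(216, 339)), 2)), 2) = Pow(Add(-64, Pow(Add(4, 73224), 2)), 2) = Pow(Add(-64, Pow(73228, 2)), 2) = Pow(Add(-64, 5362339984), 2) = Pow(5362339920, 2) = 28754689417625606400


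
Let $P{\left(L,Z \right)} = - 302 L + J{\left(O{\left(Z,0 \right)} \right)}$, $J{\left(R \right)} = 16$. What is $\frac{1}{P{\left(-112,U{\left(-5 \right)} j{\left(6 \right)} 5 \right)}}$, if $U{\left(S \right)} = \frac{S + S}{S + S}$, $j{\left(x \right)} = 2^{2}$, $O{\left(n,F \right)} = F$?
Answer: $\frac{1}{33840} \approx 2.9551 \cdot 10^{-5}$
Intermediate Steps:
$j{\left(x \right)} = 4$
$U{\left(S \right)} = 1$ ($U{\left(S \right)} = \frac{2 S}{2 S} = 2 S \frac{1}{2 S} = 1$)
$P{\left(L,Z \right)} = 16 - 302 L$ ($P{\left(L,Z \right)} = - 302 L + 16 = 16 - 302 L$)
$\frac{1}{P{\left(-112,U{\left(-5 \right)} j{\left(6 \right)} 5 \right)}} = \frac{1}{16 - -33824} = \frac{1}{16 + 33824} = \frac{1}{33840}$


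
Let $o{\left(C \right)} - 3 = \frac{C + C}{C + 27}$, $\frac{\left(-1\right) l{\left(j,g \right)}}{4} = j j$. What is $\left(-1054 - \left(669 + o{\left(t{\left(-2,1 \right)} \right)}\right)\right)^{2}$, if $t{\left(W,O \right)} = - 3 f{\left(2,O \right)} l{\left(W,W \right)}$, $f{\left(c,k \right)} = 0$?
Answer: $2979076$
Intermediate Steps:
$l{\left(j,g \right)} = - 4 j^{2}$ ($l{\left(j,g \right)} = - 4 j j = - 4 j^{2}$)
$t{\left(W,O \right)} = 0$ ($t{\left(W,O \right)} = \left(-3\right) 0 \left(- 4 W^{2}\right) = 0 \left(- 4 W^{2}\right) = 0$)
$o{\left(C \right)} = 3 + \frac{2 C}{27 + C}$ ($o{\left(C \right)} = 3 + \frac{C + C}{C + 27} = 3 + \frac{2 C}{27 + C}$)
$\left(-1054 - \left(669 + o{\left(t{\left(-2,1 \right)} \right)}\right)\right)^{2} = \left(-1054 - \left(669 + \frac{81 + 5 \cdot 0}{27 + 0}\right)\right)^{2} = \left(-1054 - \left(669 + \frac{81 + 0}{27}\right)\right)^{2} = \left(-1054 - \left(669 + \frac{1}{27} \cdot 81\right)\right)^{2} = \left(-1054 - 672\right)^{2} = \left(-1726\right)^{2} = 2979076$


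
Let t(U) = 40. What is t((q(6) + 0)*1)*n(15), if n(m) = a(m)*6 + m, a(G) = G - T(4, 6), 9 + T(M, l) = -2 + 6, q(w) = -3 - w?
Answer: 5400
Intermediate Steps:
T(M, l) = -5 (T(M, l) = -9 + (-2 + 6) = -9 + 4 = -5)
a(G) = 5 + G (a(G) = G - 1*(-5) = G + 5 = 5 + G)
n(m) = 30 + 7*m (n(m) = (5 + m)*6 + m = (30 + 6*m) + m = 30 + 7*m)
t((q(6) + 0)*1)*n(15) = 40*(30 + 7*15) = 40*(30 + 105) = 40*135 = 5400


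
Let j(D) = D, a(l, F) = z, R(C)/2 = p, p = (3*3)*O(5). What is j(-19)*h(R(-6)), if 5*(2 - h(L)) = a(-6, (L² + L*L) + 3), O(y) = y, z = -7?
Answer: -323/5 ≈ -64.600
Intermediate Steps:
p = 45 (p = (3*3)*5 = 9*5 = 45)
R(C) = 90 (R(C) = 2*45 = 90)
a(l, F) = -7
h(L) = 17/5 (h(L) = 2 - ⅕*(-7) = 2 + 7/5 = 17/5)
j(-19)*h(R(-6)) = -19*17/5 = -323/5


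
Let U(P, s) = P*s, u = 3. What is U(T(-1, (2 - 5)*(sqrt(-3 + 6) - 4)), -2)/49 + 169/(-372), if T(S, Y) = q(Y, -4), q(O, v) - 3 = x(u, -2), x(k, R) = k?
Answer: -12745/18228 ≈ -0.69920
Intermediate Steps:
q(O, v) = 6 (q(O, v) = 3 + 3 = 6)
T(S, Y) = 6
U(T(-1, (2 - 5)*(sqrt(-3 + 6) - 4)), -2)/49 + 169/(-372) = (6*(-2))/49 + 169/(-372) = -12*1/49 + 169*(-1/372) = -12/49 - 169/372 = -12745/18228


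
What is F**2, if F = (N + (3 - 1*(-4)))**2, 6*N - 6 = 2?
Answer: 390625/81 ≈ 4822.5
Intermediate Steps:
N = 4/3 (N = 1 + (1/6)*2 = 1 + 1/3 = 4/3 ≈ 1.3333)
F = 625/9 (F = (4/3 + (3 - 1*(-4)))**2 = (4/3 + (3 + 4))**2 = (4/3 + 7)**2 = (25/3)**2 = 625/9 ≈ 69.444)
F**2 = (625/9)**2 = 390625/81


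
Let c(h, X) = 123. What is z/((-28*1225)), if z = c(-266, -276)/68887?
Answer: -123/2362824100 ≈ -5.2056e-8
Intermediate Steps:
z = 123/68887 ≈ 0.0017855
z/((-28*1225)) = 123/(68887*((-28*1225))) = (123/68887)/(-34300) = (123/68887)*(-1/34300) = -123/2362824100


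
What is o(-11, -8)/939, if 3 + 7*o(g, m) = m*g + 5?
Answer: 30/2191 ≈ 0.013692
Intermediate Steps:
o(g, m) = 2/7 + g*m/7 (o(g, m) = -3/7 + (m*g + 5)/7 = -3/7 + (g*m + 5)/7 = -3/7 + (5 + g*m)/7 = -3/7 + (5/7 + g*m/7) = 2/7 + g*m/7)
o(-11, -8)/939 = (2/7 + (⅐)*(-11)*(-8))/939 = (2/7 + 88/7)*(1/939) = (90/7)*(1/939) = 30/2191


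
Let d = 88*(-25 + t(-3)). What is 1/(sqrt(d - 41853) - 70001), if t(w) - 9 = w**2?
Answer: -70001/4900182470 - I*sqrt(42469)/4900182470 ≈ -1.4285e-5 - 4.2056e-8*I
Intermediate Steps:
t(w) = 9 + w**2
d = -616 (d = 88*(-25 + (9 + (-3)**2)) = 88*(-25 + (9 + 9)) = 88*(-25 + 18) = 88*(-7) = -616)
1/(sqrt(d - 41853) - 70001) = 1/(sqrt(-616 - 41853) - 70001) = 1/(sqrt(-42469) - 70001) = 1/(I*sqrt(42469) - 70001) = 1/(-70001 + I*sqrt(42469))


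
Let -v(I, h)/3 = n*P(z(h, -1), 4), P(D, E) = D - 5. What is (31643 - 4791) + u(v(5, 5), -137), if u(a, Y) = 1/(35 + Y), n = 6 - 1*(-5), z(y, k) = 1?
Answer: 2738903/102 ≈ 26852.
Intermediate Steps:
n = 11 (n = 6 + 5 = 11)
P(D, E) = -5 + D
v(I, h) = 132 (v(I, h) = -33*(-5 + 1) = -33*(-4) = -3*(-44) = 132)
(31643 - 4791) + u(v(5, 5), -137) = (31643 - 4791) + 1/(35 - 137) = 26852 + 1/(-102) = 26852 - 1/102 = 2738903/102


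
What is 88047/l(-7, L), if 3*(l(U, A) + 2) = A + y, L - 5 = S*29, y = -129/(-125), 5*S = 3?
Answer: 33017625/2179 ≈ 15153.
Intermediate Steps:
S = 3/5 (S = (1/5)*3 = 3/5 ≈ 0.60000)
y = 129/125 (y = -129*(-1/125) = 129/125 ≈ 1.0320)
L = 112/5 (L = 5 + (3/5)*29 = 5 + 87/5 = 112/5 ≈ 22.400)
l(U, A) = -207/125 + A/3 (l(U, A) = -2 + (A + 129/125)/3 = -2 + (129/125 + A)/3 = -2 + (43/125 + A/3) = -207/125 + A/3)
88047/l(-7, L) = 88047/(-207/125 + (1/3)*(112/5)) = 88047/(-207/125 + 112/15) = 88047/(2179/375) = 88047*(375/2179) = 33017625/2179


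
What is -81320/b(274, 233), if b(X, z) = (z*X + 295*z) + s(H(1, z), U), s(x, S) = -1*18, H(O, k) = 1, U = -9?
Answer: -81320/132559 ≈ -0.61346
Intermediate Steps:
s(x, S) = -18
b(X, z) = -18 + 295*z + X*z (b(X, z) = (z*X + 295*z) - 18 = (X*z + 295*z) - 18 = (295*z + X*z) - 18 = -18 + 295*z + X*z)
-81320/b(274, 233) = -81320/(-18 + 295*233 + 274*233) = -81320/(-18 + 68735 + 63842) = -81320/132559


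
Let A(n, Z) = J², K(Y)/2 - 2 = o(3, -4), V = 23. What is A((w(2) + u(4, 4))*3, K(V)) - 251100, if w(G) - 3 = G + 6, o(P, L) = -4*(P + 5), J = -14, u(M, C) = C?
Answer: -250904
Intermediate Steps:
o(P, L) = -20 - 4*P (o(P, L) = -4*(5 + P) = -20 - 4*P)
K(Y) = -60 (K(Y) = 4 + 2*(-20 - 4*3) = 4 + 2*(-20 - 12) = 4 + 2*(-32) = 4 - 64 = -60)
w(G) = 9 + G (w(G) = 3 + (G + 6) = 3 + (6 + G) = 9 + G)
A(n, Z) = 196 (A(n, Z) = (-14)² = 196)
A((w(2) + u(4, 4))*3, K(V)) - 251100 = 196 - 251100 = -250904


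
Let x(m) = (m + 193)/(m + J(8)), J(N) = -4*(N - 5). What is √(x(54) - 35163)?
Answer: I*√62017158/42 ≈ 187.5*I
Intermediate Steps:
J(N) = 20 - 4*N (J(N) = -4*(-5 + N) = 20 - 4*N)
x(m) = (193 + m)/(-12 + m) (x(m) = (m + 193)/(m + (20 - 4*8)) = (193 + m)/(m + (20 - 32)) = (193 + m)/(m - 12) = (193 + m)/(-12 + m))
√(x(54) - 35163) = √((193 + 54)/(-12 + 54) - 35163) = √(247/42 - 35163) = √(-1476599/42) = I*√62017158/42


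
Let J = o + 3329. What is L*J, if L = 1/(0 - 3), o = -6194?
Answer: 955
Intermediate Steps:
L = -⅓ (L = 1/(-3) = -⅓ ≈ -0.33333)
J = -2865 (J = -6194 + 3329 = -2865)
L*J = -⅓*(-2865) = 955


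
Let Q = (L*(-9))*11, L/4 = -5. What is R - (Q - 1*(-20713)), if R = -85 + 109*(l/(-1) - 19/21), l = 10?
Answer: -503299/21 ≈ -23967.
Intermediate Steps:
L = -20 (L = 4*(-5) = -20)
Q = 1980 (Q = -20*(-9)*11 = 180*11 = 1980)
R = -26746/21 (R = -85 + 109*(10/(-1) - 19/21) = -85 + 109*(10*(-1) - 19*1/21) = -85 + 109*(-10 - 19/21) = -85 + 109*(-229/21) = -85 - 24961/21 = -26746/21 ≈ -1273.6)
R - (Q - 1*(-20713)) = -26746/21 - (1980 - 1*(-20713)) = -26746/21 - (1980 + 20713) = -26746/21 - 1*22693 = -26746/21 - 22693 = -503299/21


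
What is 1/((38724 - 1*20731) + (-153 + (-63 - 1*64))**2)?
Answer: 1/96393 ≈ 1.0374e-5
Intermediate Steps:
1/((38724 - 1*20731) + (-153 + (-63 - 1*64))**2) = 1/((38724 - 20731) + (-153 + (-63 - 64))**2) = 1/(17993 + (-153 - 127)**2) = 1/(17993 + (-280)**2) = 1/(17993 + 78400) = 1/96393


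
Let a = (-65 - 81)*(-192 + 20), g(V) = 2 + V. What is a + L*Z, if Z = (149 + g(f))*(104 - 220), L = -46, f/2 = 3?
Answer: 862864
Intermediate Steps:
f = 6 (f = 2*3 = 6)
Z = -18212 (Z = (149 + (2 + 6))*(104 - 220) = (149 + 8)*(-116) = 157*(-116) = -18212)
a = 25112 (a = -146*(-172) = 25112)
a + L*Z = 25112 - 46*(-18212) = 25112 + 837752 = 862864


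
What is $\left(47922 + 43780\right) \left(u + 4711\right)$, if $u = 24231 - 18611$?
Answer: $947373362$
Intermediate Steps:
$u = 5620$
$\left(47922 + 43780\right) \left(u + 4711\right) = \left(47922 + 43780\right) \left(5620 + 4711\right) = 91702 \cdot 10331 = 947373362$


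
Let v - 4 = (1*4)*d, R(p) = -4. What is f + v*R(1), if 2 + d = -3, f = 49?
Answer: 113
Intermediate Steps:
d = -5 (d = -2 - 3 = -5)
v = -16 (v = 4 + (1*4)*(-5) = 4 + 4*(-5) = 4 - 20 = -16)
f + v*R(1) = 49 - 16*(-4) = 49 + 64 = 113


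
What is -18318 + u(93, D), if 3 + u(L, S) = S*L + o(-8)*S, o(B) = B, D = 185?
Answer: -2596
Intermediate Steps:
u(L, S) = -3 - 8*S + L*S (u(L, S) = -3 + (S*L - 8*S) = -3 + (L*S - 8*S) = -3 + (-8*S + L*S) = -3 - 8*S + L*S)
-18318 + u(93, D) = -18318 + (-3 - 8*185 + 93*185) = -18318 + (-3 - 1480 + 17205) = -18318 + 15722 = -2596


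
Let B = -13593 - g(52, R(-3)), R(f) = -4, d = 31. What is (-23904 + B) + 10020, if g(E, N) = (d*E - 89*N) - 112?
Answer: -29333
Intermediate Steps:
g(E, N) = -112 - 89*N + 31*E (g(E, N) = (31*E - 89*N) - 112 = (-89*N + 31*E) - 112 = -112 - 89*N + 31*E)
B = -15449 (B = -13593 - (-112 - 89*(-4) + 31*52) = -13593 - (-112 + 356 + 1612) = -13593 - 1*1856 = -13593 - 1856 = -15449)
(-23904 + B) + 10020 = (-23904 - 15449) + 10020 = -39353 + 10020 = -29333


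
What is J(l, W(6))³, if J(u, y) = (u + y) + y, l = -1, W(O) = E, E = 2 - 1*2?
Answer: -1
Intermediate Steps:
E = 0 (E = 2 - 2 = 0)
W(O) = 0
J(u, y) = u + 2*y
J(l, W(6))³ = (-1 + 2*0)³ = (-1 + 0)³ = (-1)³ = -1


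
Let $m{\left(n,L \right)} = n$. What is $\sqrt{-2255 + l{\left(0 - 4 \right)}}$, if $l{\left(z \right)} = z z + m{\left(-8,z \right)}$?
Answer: $i \sqrt{2247} \approx 47.403 i$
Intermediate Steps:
$l{\left(z \right)} = -8 + z^{2}$ ($l{\left(z \right)} = z z - 8 = z^{2} - 8 = -8 + z^{2}$)
$\sqrt{-2255 + l{\left(0 - 4 \right)}} = \sqrt{-2255 - \left(8 - \left(0 - 4\right)^{2}\right)} = \sqrt{-2255 - \left(8 - \left(-4\right)^{2}\right)} = \sqrt{-2255 + \left(-8 + 16\right)} = \sqrt{-2255 + 8} = \sqrt{-2247} = i \sqrt{2247}$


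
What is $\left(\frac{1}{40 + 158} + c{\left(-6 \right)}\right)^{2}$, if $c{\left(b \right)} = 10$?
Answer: $\frac{3924361}{39204} \approx 100.1$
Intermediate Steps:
$\left(\frac{1}{40 + 158} + c{\left(-6 \right)}\right)^{2} = \left(\frac{1}{40 + 158} + 10\right)^{2} = \left(\frac{1}{198} + 10\right)^{2} = \left(\frac{1981}{198}\right)^{2} = \frac{3924361}{39204}$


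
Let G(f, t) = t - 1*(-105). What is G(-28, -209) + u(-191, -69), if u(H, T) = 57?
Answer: -47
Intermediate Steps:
G(f, t) = 105 + t (G(f, t) = t + 105 = 105 + t)
G(-28, -209) + u(-191, -69) = (105 - 209) + 57 = -104 + 57 = -47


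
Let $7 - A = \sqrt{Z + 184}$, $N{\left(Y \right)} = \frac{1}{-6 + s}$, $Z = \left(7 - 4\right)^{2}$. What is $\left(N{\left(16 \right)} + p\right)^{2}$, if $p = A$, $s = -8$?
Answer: $\frac{47237}{196} - \frac{97 \sqrt{193}}{7} \approx 48.496$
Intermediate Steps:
$Z = 9$ ($Z = 3^{2} = 9$)
$N{\left(Y \right)} = - \frac{1}{14}$ ($N{\left(Y \right)} = \frac{1}{-6 - 8} = \frac{1}{-14} = - \frac{1}{14}$)
$A = 7 - \sqrt{193}$ ($A = 7 - \sqrt{9 + 184} = 7 - \sqrt{193} \approx -6.8924$)
$p = 7 - \sqrt{193} \approx -6.8924$
$\left(N{\left(16 \right)} + p\right)^{2} = \left(- \frac{1}{14} + \left(7 - \sqrt{193}\right)\right)^{2} = \left(\frac{97}{14} - \sqrt{193}\right)^{2}$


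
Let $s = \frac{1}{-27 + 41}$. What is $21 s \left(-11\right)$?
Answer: $- \frac{33}{2} \approx -16.5$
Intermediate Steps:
$s = \frac{1}{14} \approx 0.071429$
$21 s \left(-11\right) = 21 \cdot \frac{1}{14} \left(-11\right) = \frac{3}{2} \left(-11\right) = - \frac{33}{2}$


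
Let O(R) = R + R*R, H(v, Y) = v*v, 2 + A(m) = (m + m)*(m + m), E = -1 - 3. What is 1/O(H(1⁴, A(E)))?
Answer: ½ ≈ 0.50000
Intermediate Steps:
E = -4
A(m) = -2 + 4*m² (A(m) = -2 + (m + m)*(m + m) = -2 + (2*m)*(2*m) = -2 + 4*m²)
H(v, Y) = v²
O(R) = R + R²
1/O(H(1⁴, A(E))) = 1/((1⁴)²*(1 + (1⁴)²)) = 1/(1²*(1 + 1²)) = 1/(1*(1 + 1)) = 1/(1*2) = 1/2 = ½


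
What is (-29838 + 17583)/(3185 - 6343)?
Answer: 12255/3158 ≈ 3.8806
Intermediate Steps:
(-29838 + 17583)/(3185 - 6343) = -12255/(-3158) = -12255*(-1/3158) = 12255/3158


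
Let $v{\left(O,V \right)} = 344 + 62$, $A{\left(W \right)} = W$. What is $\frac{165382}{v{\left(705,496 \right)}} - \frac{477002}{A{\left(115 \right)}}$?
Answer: $- \frac{12474563}{3335} \approx -3740.5$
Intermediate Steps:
$v{\left(O,V \right)} = 406$
$\frac{165382}{v{\left(705,496 \right)}} - \frac{477002}{A{\left(115 \right)}} = \frac{165382}{406} - \frac{477002}{115} = 165382 \cdot \frac{1}{406} - \frac{477002}{115} = \frac{11813}{29} - \frac{477002}{115} = - \frac{12474563}{3335}$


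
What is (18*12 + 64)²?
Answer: 78400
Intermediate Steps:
(18*12 + 64)² = (216 + 64)² = 280² = 78400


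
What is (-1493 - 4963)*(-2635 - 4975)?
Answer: 49130160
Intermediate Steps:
(-1493 - 4963)*(-2635 - 4975) = -6456*(-7610) = 49130160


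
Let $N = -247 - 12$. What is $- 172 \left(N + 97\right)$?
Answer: $27864$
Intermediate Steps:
$N = -259$ ($N = -247 - 12 = -259$)
$- 172 \left(N + 97\right) = - 172 \left(-259 + 97\right) = \left(-172\right) \left(-162\right) = 27864$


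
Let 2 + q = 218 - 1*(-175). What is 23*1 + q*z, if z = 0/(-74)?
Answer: 23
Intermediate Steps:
q = 391 (q = -2 + (218 - 1*(-175)) = -2 + (218 + 175) = -2 + 393 = 391)
z = 0 (z = 0*(-1/74) = 0)
23*1 + q*z = 23*1 + 391*0 = 23 + 0 = 23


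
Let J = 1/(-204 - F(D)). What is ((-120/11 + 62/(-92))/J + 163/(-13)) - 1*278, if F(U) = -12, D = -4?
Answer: 6358947/3289 ≈ 1933.4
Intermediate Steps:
J = -1/192 (J = 1/(-204 - 1*(-12)) = 1/(-204 + 12) = 1/(-192) = -1/192 ≈ -0.0052083)
((-120/11 + 62/(-92))/J + 163/(-13)) - 1*278 = ((-120/11 + 62/(-92))/(-1/192) + 163/(-13)) - 1*278 = ((-120*1/11 + 62*(-1/92))*(-192) + 163*(-1/13)) - 278 = ((-120/11 - 31/46)*(-192) - 163/13) - 278 = (-5861/506*(-192) - 163/13) - 278 = (562656/253 - 163/13) - 278 = 7273289/3289 - 278 = 6358947/3289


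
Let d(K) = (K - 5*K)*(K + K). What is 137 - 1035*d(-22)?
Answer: 4007657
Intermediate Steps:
d(K) = -8*K² (d(K) = (-4*K)*(2*K) = -8*K²)
137 - 1035*d(-22) = 137 - (-8280)*(-22)² = 137 - (-8280)*484 = 137 - 1035*(-3872) = 137 + 4007520 = 4007657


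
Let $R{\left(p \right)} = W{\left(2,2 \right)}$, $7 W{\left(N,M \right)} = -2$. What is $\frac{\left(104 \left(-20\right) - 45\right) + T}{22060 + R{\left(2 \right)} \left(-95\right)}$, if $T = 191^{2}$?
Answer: $\frac{120246}{77305} \approx 1.5555$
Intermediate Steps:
$W{\left(N,M \right)} = - \frac{2}{7}$ ($W{\left(N,M \right)} = \frac{1}{7} \left(-2\right) = - \frac{2}{7}$)
$R{\left(p \right)} = - \frac{2}{7}$
$T = 36481$
$\frac{\left(104 \left(-20\right) - 45\right) + T}{22060 + R{\left(2 \right)} \left(-95\right)} = \frac{\left(104 \left(-20\right) - 45\right) + 36481}{22060 - - \frac{190}{7}} = \frac{\left(-2080 - 45\right) + 36481}{22060 + \frac{190}{7}} = \frac{-2125 + 36481}{\frac{154610}{7}} = 34356 \cdot \frac{7}{154610} = \frac{120246}{77305}$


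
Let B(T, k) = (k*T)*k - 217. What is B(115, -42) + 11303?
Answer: 213946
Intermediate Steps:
B(T, k) = -217 + T*k² (B(T, k) = (T*k)*k - 217 = T*k² - 217 = -217 + T*k²)
B(115, -42) + 11303 = (-217 + 115*(-42)²) + 11303 = (-217 + 115*1764) + 11303 = (-217 + 202860) + 11303 = 202643 + 11303 = 213946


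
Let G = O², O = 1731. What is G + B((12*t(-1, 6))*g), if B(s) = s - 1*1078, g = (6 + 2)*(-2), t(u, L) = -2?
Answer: 2995667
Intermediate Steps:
g = -16 (g = 8*(-2) = -16)
B(s) = -1078 + s (B(s) = s - 1078 = -1078 + s)
G = 2996361 (G = 1731² = 2996361)
G + B((12*t(-1, 6))*g) = 2996361 + (-1078 + (12*(-2))*(-16)) = 2996361 + (-1078 - 24*(-16)) = 2996361 + (-1078 + 384) = 2996361 - 694 = 2995667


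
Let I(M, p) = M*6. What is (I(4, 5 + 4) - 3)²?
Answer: 441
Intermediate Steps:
I(M, p) = 6*M
(I(4, 5 + 4) - 3)² = (6*4 - 3)² = (24 - 3)² = 21² = 441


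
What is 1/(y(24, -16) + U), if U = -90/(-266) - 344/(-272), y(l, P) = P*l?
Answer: -4522/1729199 ≈ -0.0026151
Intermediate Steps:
U = 7249/4522 (U = -90*(-1/266) - 344*(-1/272) = 45/133 + 43/34 = 7249/4522 ≈ 1.6031)
1/(y(24, -16) + U) = 1/(-16*24 + 7249/4522) = 1/(-384 + 7249/4522) = 1/(-1729199/4522) = -4522/1729199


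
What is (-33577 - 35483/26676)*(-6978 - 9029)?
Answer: 14338038708745/26676 ≈ 5.3749e+8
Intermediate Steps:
(-33577 - 35483/26676)*(-6978 - 9029) = (-33577 - 35483*1/26676)*(-16007) = (-33577 - 35483/26676)*(-16007) = -895735535/26676*(-16007) = 14338038708745/26676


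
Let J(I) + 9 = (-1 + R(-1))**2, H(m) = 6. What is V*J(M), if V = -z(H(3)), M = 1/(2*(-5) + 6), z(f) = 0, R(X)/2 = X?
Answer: 0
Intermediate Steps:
R(X) = 2*X
M = -1/4 (M = 1/(-10 + 6) = 1/(-4) = -1/4 ≈ -0.25000)
J(I) = 0 (J(I) = -9 + (-1 + 2*(-1))**2 = -9 + (-1 - 2)**2 = -9 + (-3)**2 = -9 + 9 = 0)
V = 0 (V = -1*0 = 0)
V*J(M) = 0*0 = 0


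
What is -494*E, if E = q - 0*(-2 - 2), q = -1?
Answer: 494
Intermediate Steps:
E = -1 (E = -1 - 0*(-2 - 2) = -1 - 0*(-4) = -1 - 1*0 = -1 + 0 = -1)
-494*E = -494*(-1) = 494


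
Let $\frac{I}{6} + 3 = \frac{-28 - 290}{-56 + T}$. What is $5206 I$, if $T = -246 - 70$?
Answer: $- \frac{2077194}{31} \approx -67006.0$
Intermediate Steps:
$T = -316$ ($T = -246 - 70 = -316$)
$I = - \frac{399}{31}$ ($I = -18 + 6 \frac{-28 - 290}{-56 - 316} = -18 + 6 \left(- \frac{318}{-372}\right) = -18 + 6 \left(\left(-318\right) \left(- \frac{1}{372}\right)\right) = -18 + 6 \cdot \frac{53}{62} = -18 + \frac{159}{31} = - \frac{399}{31} \approx -12.871$)
$5206 I = 5206 \left(- \frac{399}{31}\right) = - \frac{2077194}{31}$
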